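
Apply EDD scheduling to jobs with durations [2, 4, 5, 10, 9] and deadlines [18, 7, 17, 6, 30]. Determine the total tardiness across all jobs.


Sort by due date (EDD order): [(10, 6), (4, 7), (5, 17), (2, 18), (9, 30)]
Compute completion times and tardiness:
  Job 1: p=10, d=6, C=10, tardiness=max(0,10-6)=4
  Job 2: p=4, d=7, C=14, tardiness=max(0,14-7)=7
  Job 3: p=5, d=17, C=19, tardiness=max(0,19-17)=2
  Job 4: p=2, d=18, C=21, tardiness=max(0,21-18)=3
  Job 5: p=9, d=30, C=30, tardiness=max(0,30-30)=0
Total tardiness = 16

16


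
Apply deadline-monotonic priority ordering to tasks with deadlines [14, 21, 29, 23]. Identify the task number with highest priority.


Sort tasks by relative deadline (ascending):
  Task 1: deadline = 14
  Task 2: deadline = 21
  Task 4: deadline = 23
  Task 3: deadline = 29
Priority order (highest first): [1, 2, 4, 3]
Highest priority task = 1

1


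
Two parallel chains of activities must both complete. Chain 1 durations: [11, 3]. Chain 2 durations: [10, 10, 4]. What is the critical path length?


Path A total = 11 + 3 = 14
Path B total = 10 + 10 + 4 = 24
Critical path = longest path = max(14, 24) = 24

24


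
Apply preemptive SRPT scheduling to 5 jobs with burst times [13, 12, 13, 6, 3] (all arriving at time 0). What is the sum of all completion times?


Since all jobs arrive at t=0, SRPT equals SPT ordering.
SPT order: [3, 6, 12, 13, 13]
Completion times:
  Job 1: p=3, C=3
  Job 2: p=6, C=9
  Job 3: p=12, C=21
  Job 4: p=13, C=34
  Job 5: p=13, C=47
Total completion time = 3 + 9 + 21 + 34 + 47 = 114

114


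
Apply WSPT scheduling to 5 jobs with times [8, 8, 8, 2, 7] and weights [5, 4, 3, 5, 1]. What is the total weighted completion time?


Compute p/w ratios and sort ascending (WSPT): [(2, 5), (8, 5), (8, 4), (8, 3), (7, 1)]
Compute weighted completion times:
  Job (p=2,w=5): C=2, w*C=5*2=10
  Job (p=8,w=5): C=10, w*C=5*10=50
  Job (p=8,w=4): C=18, w*C=4*18=72
  Job (p=8,w=3): C=26, w*C=3*26=78
  Job (p=7,w=1): C=33, w*C=1*33=33
Total weighted completion time = 243

243


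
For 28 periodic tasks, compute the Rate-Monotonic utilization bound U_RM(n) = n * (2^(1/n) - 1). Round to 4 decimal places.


Compute 2^(1/28) = 1.0250642120
Subtract 1: 1.0250642120 - 1 = 0.0250642120
Multiply by n: 28 * 0.0250642120 = 0.7017979360
Round to 4 dp: 0.7018

0.7018


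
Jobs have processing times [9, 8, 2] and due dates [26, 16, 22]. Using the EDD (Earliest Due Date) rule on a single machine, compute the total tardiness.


Sort by due date (EDD order): [(8, 16), (2, 22), (9, 26)]
Compute completion times and tardiness:
  Job 1: p=8, d=16, C=8, tardiness=max(0,8-16)=0
  Job 2: p=2, d=22, C=10, tardiness=max(0,10-22)=0
  Job 3: p=9, d=26, C=19, tardiness=max(0,19-26)=0
Total tardiness = 0

0


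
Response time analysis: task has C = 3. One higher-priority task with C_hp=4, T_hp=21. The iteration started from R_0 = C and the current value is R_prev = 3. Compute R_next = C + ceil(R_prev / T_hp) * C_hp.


R_next = C + ceil(R_prev / T_hp) * C_hp
ceil(3 / 21) = ceil(0.1429) = 1
Interference = 1 * 4 = 4
R_next = 3 + 4 = 7

7


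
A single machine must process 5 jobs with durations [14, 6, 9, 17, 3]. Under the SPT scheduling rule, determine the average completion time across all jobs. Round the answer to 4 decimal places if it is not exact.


Sort jobs by processing time (SPT order): [3, 6, 9, 14, 17]
Compute completion times sequentially:
  Job 1: processing = 3, completes at 3
  Job 2: processing = 6, completes at 9
  Job 3: processing = 9, completes at 18
  Job 4: processing = 14, completes at 32
  Job 5: processing = 17, completes at 49
Sum of completion times = 111
Average completion time = 111/5 = 22.2

22.2


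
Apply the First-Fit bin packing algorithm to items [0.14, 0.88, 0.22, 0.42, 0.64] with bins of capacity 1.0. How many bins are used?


Place items sequentially using First-Fit:
  Item 0.14 -> new Bin 1
  Item 0.88 -> new Bin 2
  Item 0.22 -> Bin 1 (now 0.36)
  Item 0.42 -> Bin 1 (now 0.78)
  Item 0.64 -> new Bin 3
Total bins used = 3

3


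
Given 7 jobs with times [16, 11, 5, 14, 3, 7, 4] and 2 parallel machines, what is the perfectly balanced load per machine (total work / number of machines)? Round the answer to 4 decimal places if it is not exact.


Total processing time = 16 + 11 + 5 + 14 + 3 + 7 + 4 = 60
Number of machines = 2
Ideal balanced load = 60 / 2 = 30.0

30.0


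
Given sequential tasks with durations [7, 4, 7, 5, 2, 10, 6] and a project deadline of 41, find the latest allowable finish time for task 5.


LF(activity 5) = deadline - sum of successor durations
Successors: activities 6 through 7 with durations [10, 6]
Sum of successor durations = 16
LF = 41 - 16 = 25

25


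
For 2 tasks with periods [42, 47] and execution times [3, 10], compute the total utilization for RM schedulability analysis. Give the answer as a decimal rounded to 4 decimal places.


Compute individual utilizations (exact fractions):
  Task 1: C/T = 3/42 = 1/14 (approx. 0.0714)
  Task 2: C/T = 10/47 (approx. 0.2128)
Total utilization U = 1/14 + 10/47 = 187/658
Rounded to 4 decimal places: U = 0.2842
RM (Liu & Layland) bound for 2 tasks = 0.828427; compare with U = 187/658 (approx. 0.284195)
U <= bound, so schedulable by RM sufficient condition.

0.2842


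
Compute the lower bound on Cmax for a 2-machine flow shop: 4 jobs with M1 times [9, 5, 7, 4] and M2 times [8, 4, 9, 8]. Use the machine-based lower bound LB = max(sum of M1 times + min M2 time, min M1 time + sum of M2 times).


LB1 = sum(M1 times) + min(M2 times) = 25 + 4 = 29
LB2 = min(M1 times) + sum(M2 times) = 4 + 29 = 33
Lower bound = max(LB1, LB2) = max(29, 33) = 33

33


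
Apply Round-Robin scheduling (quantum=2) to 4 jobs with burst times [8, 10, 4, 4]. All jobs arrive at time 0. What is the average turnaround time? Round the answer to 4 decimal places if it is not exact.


Time quantum = 2
Execution trace:
  J1 runs 2 units, time = 2
  J2 runs 2 units, time = 4
  J3 runs 2 units, time = 6
  J4 runs 2 units, time = 8
  J1 runs 2 units, time = 10
  J2 runs 2 units, time = 12
  J3 runs 2 units, time = 14
  J4 runs 2 units, time = 16
  J1 runs 2 units, time = 18
  J2 runs 2 units, time = 20
  J1 runs 2 units, time = 22
  J2 runs 2 units, time = 24
  J2 runs 2 units, time = 26
Finish times: [22, 26, 14, 16]
Average turnaround = 78/4 = 19.5

19.5


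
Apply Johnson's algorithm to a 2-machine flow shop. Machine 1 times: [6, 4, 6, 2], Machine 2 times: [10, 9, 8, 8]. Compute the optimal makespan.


Apply Johnson's rule:
  Group 1 (a <= b): [(4, 2, 8), (2, 4, 9), (1, 6, 10), (3, 6, 8)]
  Group 2 (a > b): []
Optimal job order: [4, 2, 1, 3]
Schedule:
  Job 4: M1 done at 2, M2 done at 10
  Job 2: M1 done at 6, M2 done at 19
  Job 1: M1 done at 12, M2 done at 29
  Job 3: M1 done at 18, M2 done at 37
Makespan = 37

37


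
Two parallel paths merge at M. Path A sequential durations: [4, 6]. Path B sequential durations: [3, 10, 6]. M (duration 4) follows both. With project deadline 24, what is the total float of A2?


Forward pass: ES(A2) = sum of predecessors on chain A = 4
EF = ES + duration = 4 + 6 = 10
Backward pass: LF(M) = deadline = 24; LS(M) = 24 - 4 = 20
LF(A2) = LS(M) - sum(successors on chain A) = 20 - 0 = 20
LS = LF - duration = 20 - 6 = 14
Total float = LS - ES = 14 - 4 = 10

10


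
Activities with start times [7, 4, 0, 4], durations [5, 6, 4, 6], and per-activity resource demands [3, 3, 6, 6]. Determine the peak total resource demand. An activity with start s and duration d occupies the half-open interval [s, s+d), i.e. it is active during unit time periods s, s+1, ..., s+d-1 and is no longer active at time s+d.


Each activity i is active on [start_i, start_i + duration_i).
Compute total resource usage per time slot:
  t=0: active resources = [6], total = 6
  t=1: active resources = [6], total = 6
  t=2: active resources = [6], total = 6
  t=3: active resources = [6], total = 6
  t=4: active resources = [3, 6], total = 9
  t=5: active resources = [3, 6], total = 9
  t=6: active resources = [3, 6], total = 9
  t=7: active resources = [3, 3, 6], total = 12
  t=8: active resources = [3, 3, 6], total = 12
  t=9: active resources = [3, 3, 6], total = 12
  t=10: active resources = [3], total = 3
  t=11: active resources = [3], total = 3
Peak resource demand = 12

12


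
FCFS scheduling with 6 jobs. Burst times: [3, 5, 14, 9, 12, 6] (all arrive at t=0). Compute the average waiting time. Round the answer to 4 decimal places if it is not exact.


FCFS order (as given): [3, 5, 14, 9, 12, 6]
Waiting times:
  Job 1: wait = 0
  Job 2: wait = 3
  Job 3: wait = 8
  Job 4: wait = 22
  Job 5: wait = 31
  Job 6: wait = 43
Sum of waiting times = 107
Average waiting time = 107/6 = 17.8333

17.8333


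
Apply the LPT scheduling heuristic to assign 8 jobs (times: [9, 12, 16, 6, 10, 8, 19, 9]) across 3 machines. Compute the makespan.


Sort jobs in decreasing order (LPT): [19, 16, 12, 10, 9, 9, 8, 6]
Assign each job to the least loaded machine:
  Machine 1: jobs [19, 9], load = 28
  Machine 2: jobs [16, 9, 6], load = 31
  Machine 3: jobs [12, 10, 8], load = 30
Makespan = max load = 31

31


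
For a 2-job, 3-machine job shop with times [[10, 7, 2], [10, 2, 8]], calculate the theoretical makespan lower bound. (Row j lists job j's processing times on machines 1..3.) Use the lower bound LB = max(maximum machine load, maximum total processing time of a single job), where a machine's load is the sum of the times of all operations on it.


Machine loads:
  Machine 1: 10 + 10 = 20
  Machine 2: 7 + 2 = 9
  Machine 3: 2 + 8 = 10
Max machine load = 20
Job totals:
  Job 1: 19
  Job 2: 20
Max job total = 20
Lower bound = max(20, 20) = 20

20


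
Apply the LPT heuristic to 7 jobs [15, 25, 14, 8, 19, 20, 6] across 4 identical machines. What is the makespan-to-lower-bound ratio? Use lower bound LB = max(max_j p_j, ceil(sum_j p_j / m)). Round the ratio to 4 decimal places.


LPT order: [25, 20, 19, 15, 14, 8, 6]
Machine loads after assignment: [25, 26, 27, 29]
LPT makespan = 29
Lower bound = max(max_job, ceil(total/4)) = max(25, 27) = 27
Ratio = 29 / 27 = 1.0741

1.0741


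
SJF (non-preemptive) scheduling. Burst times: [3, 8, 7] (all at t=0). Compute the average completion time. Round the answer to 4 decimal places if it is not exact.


SJF order (ascending): [3, 7, 8]
Completion times:
  Job 1: burst=3, C=3
  Job 2: burst=7, C=10
  Job 3: burst=8, C=18
Average completion = 31/3 = 10.3333

10.3333


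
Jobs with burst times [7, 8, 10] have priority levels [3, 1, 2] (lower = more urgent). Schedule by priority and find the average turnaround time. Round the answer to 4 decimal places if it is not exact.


Sort by priority (ascending = highest first):
Order: [(1, 8), (2, 10), (3, 7)]
Completion times:
  Priority 1, burst=8, C=8
  Priority 2, burst=10, C=18
  Priority 3, burst=7, C=25
Average turnaround = 51/3 = 17.0

17.0


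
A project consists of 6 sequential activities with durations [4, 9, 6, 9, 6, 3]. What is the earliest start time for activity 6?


Activity 6 starts after activities 1 through 5 complete.
Predecessor durations: [4, 9, 6, 9, 6]
ES = 4 + 9 + 6 + 9 + 6 = 34

34


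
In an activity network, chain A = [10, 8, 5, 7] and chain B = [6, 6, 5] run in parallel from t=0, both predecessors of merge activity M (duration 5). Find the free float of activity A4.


ES(A4) = sum of predecessors on chain A = 23
EF(A4) = ES + duration = 23 + 7 = 30
Successor of A4 is M. ES(M) = max(sum(A), sum(B)) = max(30, 17) = 30
Free float = ES(successor) - EF(current) = 30 - 30 = 0

0


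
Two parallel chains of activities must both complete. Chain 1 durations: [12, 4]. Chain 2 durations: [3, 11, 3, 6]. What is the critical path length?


Path A total = 12 + 4 = 16
Path B total = 3 + 11 + 3 + 6 = 23
Critical path = longest path = max(16, 23) = 23

23


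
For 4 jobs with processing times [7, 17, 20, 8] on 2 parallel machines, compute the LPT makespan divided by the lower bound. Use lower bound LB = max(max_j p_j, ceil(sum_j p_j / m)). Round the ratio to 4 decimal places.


LPT order: [20, 17, 8, 7]
Machine loads after assignment: [27, 25]
LPT makespan = 27
Lower bound = max(max_job, ceil(total/2)) = max(20, 26) = 26
Ratio = 27 / 26 = 1.0385

1.0385


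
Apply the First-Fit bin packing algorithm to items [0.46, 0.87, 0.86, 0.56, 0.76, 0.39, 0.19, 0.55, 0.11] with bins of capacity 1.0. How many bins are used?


Place items sequentially using First-Fit:
  Item 0.46 -> new Bin 1
  Item 0.87 -> new Bin 2
  Item 0.86 -> new Bin 3
  Item 0.56 -> new Bin 4
  Item 0.76 -> new Bin 5
  Item 0.39 -> Bin 1 (now 0.85)
  Item 0.19 -> Bin 4 (now 0.75)
  Item 0.55 -> new Bin 6
  Item 0.11 -> Bin 1 (now 0.96)
Total bins used = 6

6


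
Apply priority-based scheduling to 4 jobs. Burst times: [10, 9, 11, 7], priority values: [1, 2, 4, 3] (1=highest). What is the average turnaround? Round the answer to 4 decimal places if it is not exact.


Sort by priority (ascending = highest first):
Order: [(1, 10), (2, 9), (3, 7), (4, 11)]
Completion times:
  Priority 1, burst=10, C=10
  Priority 2, burst=9, C=19
  Priority 3, burst=7, C=26
  Priority 4, burst=11, C=37
Average turnaround = 92/4 = 23.0

23.0


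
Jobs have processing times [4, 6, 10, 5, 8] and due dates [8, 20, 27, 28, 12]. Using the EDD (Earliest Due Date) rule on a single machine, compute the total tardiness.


Sort by due date (EDD order): [(4, 8), (8, 12), (6, 20), (10, 27), (5, 28)]
Compute completion times and tardiness:
  Job 1: p=4, d=8, C=4, tardiness=max(0,4-8)=0
  Job 2: p=8, d=12, C=12, tardiness=max(0,12-12)=0
  Job 3: p=6, d=20, C=18, tardiness=max(0,18-20)=0
  Job 4: p=10, d=27, C=28, tardiness=max(0,28-27)=1
  Job 5: p=5, d=28, C=33, tardiness=max(0,33-28)=5
Total tardiness = 6

6


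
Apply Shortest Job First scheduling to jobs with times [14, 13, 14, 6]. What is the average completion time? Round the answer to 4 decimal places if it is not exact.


SJF order (ascending): [6, 13, 14, 14]
Completion times:
  Job 1: burst=6, C=6
  Job 2: burst=13, C=19
  Job 3: burst=14, C=33
  Job 4: burst=14, C=47
Average completion = 105/4 = 26.25

26.25


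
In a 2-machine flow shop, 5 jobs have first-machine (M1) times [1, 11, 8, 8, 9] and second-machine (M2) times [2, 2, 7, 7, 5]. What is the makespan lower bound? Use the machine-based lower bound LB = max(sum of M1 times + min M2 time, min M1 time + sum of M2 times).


LB1 = sum(M1 times) + min(M2 times) = 37 + 2 = 39
LB2 = min(M1 times) + sum(M2 times) = 1 + 23 = 24
Lower bound = max(LB1, LB2) = max(39, 24) = 39

39


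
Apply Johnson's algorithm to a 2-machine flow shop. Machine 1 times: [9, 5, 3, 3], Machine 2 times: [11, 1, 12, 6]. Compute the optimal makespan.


Apply Johnson's rule:
  Group 1 (a <= b): [(3, 3, 12), (4, 3, 6), (1, 9, 11)]
  Group 2 (a > b): [(2, 5, 1)]
Optimal job order: [3, 4, 1, 2]
Schedule:
  Job 3: M1 done at 3, M2 done at 15
  Job 4: M1 done at 6, M2 done at 21
  Job 1: M1 done at 15, M2 done at 32
  Job 2: M1 done at 20, M2 done at 33
Makespan = 33

33


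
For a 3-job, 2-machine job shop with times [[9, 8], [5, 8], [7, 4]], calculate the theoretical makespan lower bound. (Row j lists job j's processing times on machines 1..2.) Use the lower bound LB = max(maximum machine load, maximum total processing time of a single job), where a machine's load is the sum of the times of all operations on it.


Machine loads:
  Machine 1: 9 + 5 + 7 = 21
  Machine 2: 8 + 8 + 4 = 20
Max machine load = 21
Job totals:
  Job 1: 17
  Job 2: 13
  Job 3: 11
Max job total = 17
Lower bound = max(21, 17) = 21

21


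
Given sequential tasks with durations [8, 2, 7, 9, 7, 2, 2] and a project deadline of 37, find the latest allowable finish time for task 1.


LF(activity 1) = deadline - sum of successor durations
Successors: activities 2 through 7 with durations [2, 7, 9, 7, 2, 2]
Sum of successor durations = 29
LF = 37 - 29 = 8

8


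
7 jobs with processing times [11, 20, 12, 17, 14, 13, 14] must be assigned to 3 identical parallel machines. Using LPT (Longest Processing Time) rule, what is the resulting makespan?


Sort jobs in decreasing order (LPT): [20, 17, 14, 14, 13, 12, 11]
Assign each job to the least loaded machine:
  Machine 1: jobs [20, 12], load = 32
  Machine 2: jobs [17, 13], load = 30
  Machine 3: jobs [14, 14, 11], load = 39
Makespan = max load = 39

39


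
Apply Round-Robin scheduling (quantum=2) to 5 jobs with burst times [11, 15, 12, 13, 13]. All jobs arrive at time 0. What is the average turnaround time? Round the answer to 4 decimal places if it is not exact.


Time quantum = 2
Execution trace:
  J1 runs 2 units, time = 2
  J2 runs 2 units, time = 4
  J3 runs 2 units, time = 6
  J4 runs 2 units, time = 8
  J5 runs 2 units, time = 10
  J1 runs 2 units, time = 12
  J2 runs 2 units, time = 14
  J3 runs 2 units, time = 16
  J4 runs 2 units, time = 18
  J5 runs 2 units, time = 20
  J1 runs 2 units, time = 22
  J2 runs 2 units, time = 24
  J3 runs 2 units, time = 26
  J4 runs 2 units, time = 28
  J5 runs 2 units, time = 30
  J1 runs 2 units, time = 32
  J2 runs 2 units, time = 34
  J3 runs 2 units, time = 36
  J4 runs 2 units, time = 38
  J5 runs 2 units, time = 40
  J1 runs 2 units, time = 42
  J2 runs 2 units, time = 44
  J3 runs 2 units, time = 46
  J4 runs 2 units, time = 48
  J5 runs 2 units, time = 50
  J1 runs 1 units, time = 51
  J2 runs 2 units, time = 53
  J3 runs 2 units, time = 55
  J4 runs 2 units, time = 57
  J5 runs 2 units, time = 59
  J2 runs 2 units, time = 61
  J4 runs 1 units, time = 62
  J5 runs 1 units, time = 63
  J2 runs 1 units, time = 64
Finish times: [51, 64, 55, 62, 63]
Average turnaround = 295/5 = 59.0

59.0


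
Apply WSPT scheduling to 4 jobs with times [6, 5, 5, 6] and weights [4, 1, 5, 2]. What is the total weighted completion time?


Compute p/w ratios and sort ascending (WSPT): [(5, 5), (6, 4), (6, 2), (5, 1)]
Compute weighted completion times:
  Job (p=5,w=5): C=5, w*C=5*5=25
  Job (p=6,w=4): C=11, w*C=4*11=44
  Job (p=6,w=2): C=17, w*C=2*17=34
  Job (p=5,w=1): C=22, w*C=1*22=22
Total weighted completion time = 125

125


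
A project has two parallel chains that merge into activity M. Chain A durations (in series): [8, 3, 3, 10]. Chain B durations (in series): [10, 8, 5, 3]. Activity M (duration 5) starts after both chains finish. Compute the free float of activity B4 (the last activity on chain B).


ES(B4) = sum of predecessors on chain B = 23
EF(B4) = ES + duration = 23 + 3 = 26
Successor of B4 is M. ES(M) = max(sum(A), sum(B)) = max(24, 26) = 26
Free float = ES(successor) - EF(current) = 26 - 26 = 0

0


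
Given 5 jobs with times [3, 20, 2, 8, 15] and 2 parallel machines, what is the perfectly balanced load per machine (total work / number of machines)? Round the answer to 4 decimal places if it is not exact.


Total processing time = 3 + 20 + 2 + 8 + 15 = 48
Number of machines = 2
Ideal balanced load = 48 / 2 = 24.0

24.0


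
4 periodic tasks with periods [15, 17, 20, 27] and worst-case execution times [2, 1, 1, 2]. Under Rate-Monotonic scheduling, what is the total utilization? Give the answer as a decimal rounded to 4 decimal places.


Compute individual utilizations (exact fractions):
  Task 1: C/T = 2/15 (approx. 0.1333)
  Task 2: C/T = 1/17 (approx. 0.0588)
  Task 3: C/T = 1/20 (approx. 0.05)
  Task 4: C/T = 2/27 (approx. 0.0741)
Total utilization U = 2/15 + 1/17 + 1/20 + 2/27 = 2903/9180
Rounded to 4 decimal places: U = 0.3162
RM (Liu & Layland) bound for 4 tasks = 0.756828; compare with U = 2903/9180 (approx. 0.316231)
U <= bound, so schedulable by RM sufficient condition.

0.3162


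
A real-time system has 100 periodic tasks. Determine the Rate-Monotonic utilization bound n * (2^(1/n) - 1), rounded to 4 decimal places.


Compute 2^(1/100) = 1.0069555501
Subtract 1: 1.0069555501 - 1 = 0.0069555501
Multiply by n: 100 * 0.0069555501 = 0.6955550100
Round to 4 dp: 0.6956

0.6956


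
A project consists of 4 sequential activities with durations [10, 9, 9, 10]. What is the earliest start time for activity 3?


Activity 3 starts after activities 1 through 2 complete.
Predecessor durations: [10, 9]
ES = 10 + 9 = 19

19


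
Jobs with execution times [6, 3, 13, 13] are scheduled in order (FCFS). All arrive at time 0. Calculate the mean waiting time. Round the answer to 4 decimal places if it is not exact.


FCFS order (as given): [6, 3, 13, 13]
Waiting times:
  Job 1: wait = 0
  Job 2: wait = 6
  Job 3: wait = 9
  Job 4: wait = 22
Sum of waiting times = 37
Average waiting time = 37/4 = 9.25

9.25


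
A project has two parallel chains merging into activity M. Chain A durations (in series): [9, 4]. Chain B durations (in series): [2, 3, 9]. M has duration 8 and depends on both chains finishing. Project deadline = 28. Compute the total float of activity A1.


Forward pass: ES(A1) = sum of predecessors on chain A = 0
EF = ES + duration = 0 + 9 = 9
Backward pass: LF(M) = deadline = 28; LS(M) = 28 - 8 = 20
LF(A1) = LS(M) - sum(successors on chain A) = 20 - 4 = 16
LS = LF - duration = 16 - 9 = 7
Total float = LS - ES = 7 - 0 = 7

7


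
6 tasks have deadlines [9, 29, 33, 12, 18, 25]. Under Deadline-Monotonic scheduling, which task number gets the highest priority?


Sort tasks by relative deadline (ascending):
  Task 1: deadline = 9
  Task 4: deadline = 12
  Task 5: deadline = 18
  Task 6: deadline = 25
  Task 2: deadline = 29
  Task 3: deadline = 33
Priority order (highest first): [1, 4, 5, 6, 2, 3]
Highest priority task = 1

1


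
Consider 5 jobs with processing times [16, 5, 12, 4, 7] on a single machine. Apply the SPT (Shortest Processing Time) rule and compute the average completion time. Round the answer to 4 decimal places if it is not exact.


Sort jobs by processing time (SPT order): [4, 5, 7, 12, 16]
Compute completion times sequentially:
  Job 1: processing = 4, completes at 4
  Job 2: processing = 5, completes at 9
  Job 3: processing = 7, completes at 16
  Job 4: processing = 12, completes at 28
  Job 5: processing = 16, completes at 44
Sum of completion times = 101
Average completion time = 101/5 = 20.2

20.2


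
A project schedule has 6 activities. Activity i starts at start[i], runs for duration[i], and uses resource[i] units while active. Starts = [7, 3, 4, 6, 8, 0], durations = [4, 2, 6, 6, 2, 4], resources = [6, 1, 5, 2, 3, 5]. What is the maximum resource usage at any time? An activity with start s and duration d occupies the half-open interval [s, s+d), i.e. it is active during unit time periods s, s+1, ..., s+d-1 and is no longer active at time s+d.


Each activity i is active on [start_i, start_i + duration_i).
Compute total resource usage per time slot:
  t=0: active resources = [5], total = 5
  t=1: active resources = [5], total = 5
  t=2: active resources = [5], total = 5
  t=3: active resources = [1, 5], total = 6
  t=4: active resources = [1, 5], total = 6
  t=5: active resources = [5], total = 5
  t=6: active resources = [5, 2], total = 7
  t=7: active resources = [6, 5, 2], total = 13
  t=8: active resources = [6, 5, 2, 3], total = 16
  t=9: active resources = [6, 5, 2, 3], total = 16
  t=10: active resources = [6, 2], total = 8
  t=11: active resources = [2], total = 2
Peak resource demand = 16

16


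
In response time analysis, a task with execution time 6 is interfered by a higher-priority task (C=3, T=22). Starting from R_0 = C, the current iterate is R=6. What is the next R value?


R_next = C + ceil(R_prev / T_hp) * C_hp
ceil(6 / 22) = ceil(0.2727) = 1
Interference = 1 * 3 = 3
R_next = 6 + 3 = 9

9


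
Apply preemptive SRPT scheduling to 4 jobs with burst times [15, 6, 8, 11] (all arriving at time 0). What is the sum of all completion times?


Since all jobs arrive at t=0, SRPT equals SPT ordering.
SPT order: [6, 8, 11, 15]
Completion times:
  Job 1: p=6, C=6
  Job 2: p=8, C=14
  Job 3: p=11, C=25
  Job 4: p=15, C=40
Total completion time = 6 + 14 + 25 + 40 = 85

85


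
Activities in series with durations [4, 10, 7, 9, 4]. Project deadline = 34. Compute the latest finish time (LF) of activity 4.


LF(activity 4) = deadline - sum of successor durations
Successors: activities 5 through 5 with durations [4]
Sum of successor durations = 4
LF = 34 - 4 = 30

30


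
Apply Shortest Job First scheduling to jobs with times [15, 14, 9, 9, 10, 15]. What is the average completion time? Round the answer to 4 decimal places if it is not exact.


SJF order (ascending): [9, 9, 10, 14, 15, 15]
Completion times:
  Job 1: burst=9, C=9
  Job 2: burst=9, C=18
  Job 3: burst=10, C=28
  Job 4: burst=14, C=42
  Job 5: burst=15, C=57
  Job 6: burst=15, C=72
Average completion = 226/6 = 37.6667

37.6667


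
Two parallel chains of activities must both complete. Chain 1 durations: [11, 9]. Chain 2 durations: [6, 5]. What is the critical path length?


Path A total = 11 + 9 = 20
Path B total = 6 + 5 = 11
Critical path = longest path = max(20, 11) = 20

20


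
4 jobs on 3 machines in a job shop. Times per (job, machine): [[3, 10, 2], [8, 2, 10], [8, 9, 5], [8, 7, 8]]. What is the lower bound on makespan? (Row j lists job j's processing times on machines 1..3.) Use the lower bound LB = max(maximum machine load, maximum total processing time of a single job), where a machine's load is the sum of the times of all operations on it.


Machine loads:
  Machine 1: 3 + 8 + 8 + 8 = 27
  Machine 2: 10 + 2 + 9 + 7 = 28
  Machine 3: 2 + 10 + 5 + 8 = 25
Max machine load = 28
Job totals:
  Job 1: 15
  Job 2: 20
  Job 3: 22
  Job 4: 23
Max job total = 23
Lower bound = max(28, 23) = 28

28


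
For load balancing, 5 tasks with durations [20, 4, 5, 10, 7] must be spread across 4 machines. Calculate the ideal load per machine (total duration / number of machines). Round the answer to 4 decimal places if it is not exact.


Total processing time = 20 + 4 + 5 + 10 + 7 = 46
Number of machines = 4
Ideal balanced load = 46 / 4 = 11.5

11.5


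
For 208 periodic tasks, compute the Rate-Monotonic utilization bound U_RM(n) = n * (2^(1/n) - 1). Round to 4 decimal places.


Compute 2^(1/208) = 1.0033379971
Subtract 1: 1.0033379971 - 1 = 0.0033379971
Multiply by n: 208 * 0.0033379971 = 0.6943033968
Round to 4 dp: 0.6943

0.6943


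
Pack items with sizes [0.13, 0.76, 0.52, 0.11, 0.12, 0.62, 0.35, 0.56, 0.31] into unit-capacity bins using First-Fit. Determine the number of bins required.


Place items sequentially using First-Fit:
  Item 0.13 -> new Bin 1
  Item 0.76 -> Bin 1 (now 0.89)
  Item 0.52 -> new Bin 2
  Item 0.11 -> Bin 1 (now 1.0)
  Item 0.12 -> Bin 2 (now 0.64)
  Item 0.62 -> new Bin 3
  Item 0.35 -> Bin 2 (now 0.99)
  Item 0.56 -> new Bin 4
  Item 0.31 -> Bin 3 (now 0.93)
Total bins used = 4

4


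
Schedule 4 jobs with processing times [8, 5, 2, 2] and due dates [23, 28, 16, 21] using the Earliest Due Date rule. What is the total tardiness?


Sort by due date (EDD order): [(2, 16), (2, 21), (8, 23), (5, 28)]
Compute completion times and tardiness:
  Job 1: p=2, d=16, C=2, tardiness=max(0,2-16)=0
  Job 2: p=2, d=21, C=4, tardiness=max(0,4-21)=0
  Job 3: p=8, d=23, C=12, tardiness=max(0,12-23)=0
  Job 4: p=5, d=28, C=17, tardiness=max(0,17-28)=0
Total tardiness = 0

0


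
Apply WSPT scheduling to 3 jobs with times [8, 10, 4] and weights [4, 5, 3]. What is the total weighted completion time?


Compute p/w ratios and sort ascending (WSPT): [(4, 3), (8, 4), (10, 5)]
Compute weighted completion times:
  Job (p=4,w=3): C=4, w*C=3*4=12
  Job (p=8,w=4): C=12, w*C=4*12=48
  Job (p=10,w=5): C=22, w*C=5*22=110
Total weighted completion time = 170

170


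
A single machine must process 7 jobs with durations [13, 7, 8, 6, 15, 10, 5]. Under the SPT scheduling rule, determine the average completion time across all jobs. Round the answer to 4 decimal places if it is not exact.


Sort jobs by processing time (SPT order): [5, 6, 7, 8, 10, 13, 15]
Compute completion times sequentially:
  Job 1: processing = 5, completes at 5
  Job 2: processing = 6, completes at 11
  Job 3: processing = 7, completes at 18
  Job 4: processing = 8, completes at 26
  Job 5: processing = 10, completes at 36
  Job 6: processing = 13, completes at 49
  Job 7: processing = 15, completes at 64
Sum of completion times = 209
Average completion time = 209/7 = 29.8571

29.8571


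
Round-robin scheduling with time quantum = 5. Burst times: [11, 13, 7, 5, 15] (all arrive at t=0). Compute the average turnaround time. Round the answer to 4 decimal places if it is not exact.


Time quantum = 5
Execution trace:
  J1 runs 5 units, time = 5
  J2 runs 5 units, time = 10
  J3 runs 5 units, time = 15
  J4 runs 5 units, time = 20
  J5 runs 5 units, time = 25
  J1 runs 5 units, time = 30
  J2 runs 5 units, time = 35
  J3 runs 2 units, time = 37
  J5 runs 5 units, time = 42
  J1 runs 1 units, time = 43
  J2 runs 3 units, time = 46
  J5 runs 5 units, time = 51
Finish times: [43, 46, 37, 20, 51]
Average turnaround = 197/5 = 39.4

39.4


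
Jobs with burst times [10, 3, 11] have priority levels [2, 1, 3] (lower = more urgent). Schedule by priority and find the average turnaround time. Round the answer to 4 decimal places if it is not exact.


Sort by priority (ascending = highest first):
Order: [(1, 3), (2, 10), (3, 11)]
Completion times:
  Priority 1, burst=3, C=3
  Priority 2, burst=10, C=13
  Priority 3, burst=11, C=24
Average turnaround = 40/3 = 13.3333

13.3333


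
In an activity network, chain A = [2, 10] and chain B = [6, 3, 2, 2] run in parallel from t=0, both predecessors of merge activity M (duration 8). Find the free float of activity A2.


ES(A2) = sum of predecessors on chain A = 2
EF(A2) = ES + duration = 2 + 10 = 12
Successor of A2 is M. ES(M) = max(sum(A), sum(B)) = max(12, 13) = 13
Free float = ES(successor) - EF(current) = 13 - 12 = 1

1


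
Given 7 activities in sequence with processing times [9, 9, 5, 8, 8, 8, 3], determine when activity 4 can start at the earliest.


Activity 4 starts after activities 1 through 3 complete.
Predecessor durations: [9, 9, 5]
ES = 9 + 9 + 5 = 23

23


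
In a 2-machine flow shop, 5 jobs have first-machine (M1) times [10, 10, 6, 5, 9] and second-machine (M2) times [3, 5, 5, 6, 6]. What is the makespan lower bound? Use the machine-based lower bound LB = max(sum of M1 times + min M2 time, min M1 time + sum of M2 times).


LB1 = sum(M1 times) + min(M2 times) = 40 + 3 = 43
LB2 = min(M1 times) + sum(M2 times) = 5 + 25 = 30
Lower bound = max(LB1, LB2) = max(43, 30) = 43

43


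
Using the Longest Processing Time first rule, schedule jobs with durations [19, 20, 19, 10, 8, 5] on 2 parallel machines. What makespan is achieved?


Sort jobs in decreasing order (LPT): [20, 19, 19, 10, 8, 5]
Assign each job to the least loaded machine:
  Machine 1: jobs [20, 10, 8, 5], load = 43
  Machine 2: jobs [19, 19], load = 38
Makespan = max load = 43

43


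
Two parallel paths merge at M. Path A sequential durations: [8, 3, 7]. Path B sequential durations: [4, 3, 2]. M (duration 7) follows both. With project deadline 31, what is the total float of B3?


Forward pass: ES(B3) = sum of predecessors on chain B = 7
EF = ES + duration = 7 + 2 = 9
Backward pass: LF(M) = deadline = 31; LS(M) = 31 - 7 = 24
LF(B3) = LS(M) - sum(successors on chain B) = 24 - 0 = 24
LS = LF - duration = 24 - 2 = 22
Total float = LS - ES = 22 - 7 = 15

15


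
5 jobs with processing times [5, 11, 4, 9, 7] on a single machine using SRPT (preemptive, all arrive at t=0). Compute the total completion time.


Since all jobs arrive at t=0, SRPT equals SPT ordering.
SPT order: [4, 5, 7, 9, 11]
Completion times:
  Job 1: p=4, C=4
  Job 2: p=5, C=9
  Job 3: p=7, C=16
  Job 4: p=9, C=25
  Job 5: p=11, C=36
Total completion time = 4 + 9 + 16 + 25 + 36 = 90

90


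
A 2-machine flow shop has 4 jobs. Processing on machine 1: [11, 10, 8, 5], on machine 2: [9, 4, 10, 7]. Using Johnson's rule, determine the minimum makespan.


Apply Johnson's rule:
  Group 1 (a <= b): [(4, 5, 7), (3, 8, 10)]
  Group 2 (a > b): [(1, 11, 9), (2, 10, 4)]
Optimal job order: [4, 3, 1, 2]
Schedule:
  Job 4: M1 done at 5, M2 done at 12
  Job 3: M1 done at 13, M2 done at 23
  Job 1: M1 done at 24, M2 done at 33
  Job 2: M1 done at 34, M2 done at 38
Makespan = 38

38


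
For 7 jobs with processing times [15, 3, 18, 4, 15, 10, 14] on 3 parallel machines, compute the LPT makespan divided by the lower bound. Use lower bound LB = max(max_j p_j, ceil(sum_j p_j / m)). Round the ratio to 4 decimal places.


LPT order: [18, 15, 15, 14, 10, 4, 3]
Machine loads after assignment: [25, 29, 25]
LPT makespan = 29
Lower bound = max(max_job, ceil(total/3)) = max(18, 27) = 27
Ratio = 29 / 27 = 1.0741

1.0741


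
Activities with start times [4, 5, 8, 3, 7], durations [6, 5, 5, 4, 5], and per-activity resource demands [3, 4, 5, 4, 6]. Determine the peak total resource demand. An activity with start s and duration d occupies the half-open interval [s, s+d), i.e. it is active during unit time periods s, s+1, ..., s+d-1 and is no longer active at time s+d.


Each activity i is active on [start_i, start_i + duration_i).
Compute total resource usage per time slot:
  t=0: active resources = [], total = 0
  t=1: active resources = [], total = 0
  t=2: active resources = [], total = 0
  t=3: active resources = [4], total = 4
  t=4: active resources = [3, 4], total = 7
  t=5: active resources = [3, 4, 4], total = 11
  t=6: active resources = [3, 4, 4], total = 11
  t=7: active resources = [3, 4, 6], total = 13
  t=8: active resources = [3, 4, 5, 6], total = 18
  t=9: active resources = [3, 4, 5, 6], total = 18
  t=10: active resources = [5, 6], total = 11
  t=11: active resources = [5, 6], total = 11
  t=12: active resources = [5], total = 5
Peak resource demand = 18

18


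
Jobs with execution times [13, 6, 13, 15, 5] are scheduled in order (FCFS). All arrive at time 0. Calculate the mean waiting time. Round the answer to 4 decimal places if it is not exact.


FCFS order (as given): [13, 6, 13, 15, 5]
Waiting times:
  Job 1: wait = 0
  Job 2: wait = 13
  Job 3: wait = 19
  Job 4: wait = 32
  Job 5: wait = 47
Sum of waiting times = 111
Average waiting time = 111/5 = 22.2

22.2


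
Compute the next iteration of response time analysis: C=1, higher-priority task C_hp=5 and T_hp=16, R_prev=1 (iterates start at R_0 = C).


R_next = C + ceil(R_prev / T_hp) * C_hp
ceil(1 / 16) = ceil(0.0625) = 1
Interference = 1 * 5 = 5
R_next = 1 + 5 = 6

6


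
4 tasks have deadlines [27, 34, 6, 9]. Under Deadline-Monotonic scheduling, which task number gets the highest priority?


Sort tasks by relative deadline (ascending):
  Task 3: deadline = 6
  Task 4: deadline = 9
  Task 1: deadline = 27
  Task 2: deadline = 34
Priority order (highest first): [3, 4, 1, 2]
Highest priority task = 3

3


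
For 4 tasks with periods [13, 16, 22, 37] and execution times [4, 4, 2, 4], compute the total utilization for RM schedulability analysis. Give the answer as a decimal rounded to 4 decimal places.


Compute individual utilizations (exact fractions):
  Task 1: C/T = 4/13 (approx. 0.3077)
  Task 2: C/T = 4/16 = 1/4 (approx. 0.25)
  Task 3: C/T = 2/22 = 1/11 (approx. 0.0909)
  Task 4: C/T = 4/37 (approx. 0.1081)
Total utilization U = 4/13 + 1/4 + 1/11 + 4/37 = 16015/21164
Rounded to 4 decimal places: U = 0.7567
RM (Liu & Layland) bound for 4 tasks = 0.756828; compare with U = 16015/21164 (approx. 0.756710)
U <= bound, so schedulable by RM sufficient condition.

0.7567


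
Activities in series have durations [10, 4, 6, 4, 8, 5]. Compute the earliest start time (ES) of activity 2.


Activity 2 starts after activities 1 through 1 complete.
Predecessor durations: [10]
ES = 10 = 10

10


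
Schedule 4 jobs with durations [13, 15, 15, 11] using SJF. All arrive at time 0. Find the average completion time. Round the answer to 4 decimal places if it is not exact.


SJF order (ascending): [11, 13, 15, 15]
Completion times:
  Job 1: burst=11, C=11
  Job 2: burst=13, C=24
  Job 3: burst=15, C=39
  Job 4: burst=15, C=54
Average completion = 128/4 = 32.0

32.0


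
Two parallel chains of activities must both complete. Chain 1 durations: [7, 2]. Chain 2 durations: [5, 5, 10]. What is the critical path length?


Path A total = 7 + 2 = 9
Path B total = 5 + 5 + 10 = 20
Critical path = longest path = max(9, 20) = 20

20


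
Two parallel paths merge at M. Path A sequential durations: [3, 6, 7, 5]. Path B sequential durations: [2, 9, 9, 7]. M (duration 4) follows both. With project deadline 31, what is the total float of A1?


Forward pass: ES(A1) = sum of predecessors on chain A = 0
EF = ES + duration = 0 + 3 = 3
Backward pass: LF(M) = deadline = 31; LS(M) = 31 - 4 = 27
LF(A1) = LS(M) - sum(successors on chain A) = 27 - 18 = 9
LS = LF - duration = 9 - 3 = 6
Total float = LS - ES = 6 - 0 = 6

6


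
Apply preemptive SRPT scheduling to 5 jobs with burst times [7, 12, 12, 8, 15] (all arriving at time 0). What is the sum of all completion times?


Since all jobs arrive at t=0, SRPT equals SPT ordering.
SPT order: [7, 8, 12, 12, 15]
Completion times:
  Job 1: p=7, C=7
  Job 2: p=8, C=15
  Job 3: p=12, C=27
  Job 4: p=12, C=39
  Job 5: p=15, C=54
Total completion time = 7 + 15 + 27 + 39 + 54 = 142

142


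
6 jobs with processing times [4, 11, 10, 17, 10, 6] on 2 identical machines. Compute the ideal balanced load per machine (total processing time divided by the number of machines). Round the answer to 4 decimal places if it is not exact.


Total processing time = 4 + 11 + 10 + 17 + 10 + 6 = 58
Number of machines = 2
Ideal balanced load = 58 / 2 = 29.0

29.0


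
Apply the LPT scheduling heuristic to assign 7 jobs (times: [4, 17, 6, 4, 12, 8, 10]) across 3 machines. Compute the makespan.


Sort jobs in decreasing order (LPT): [17, 12, 10, 8, 6, 4, 4]
Assign each job to the least loaded machine:
  Machine 1: jobs [17, 4], load = 21
  Machine 2: jobs [12, 6, 4], load = 22
  Machine 3: jobs [10, 8], load = 18
Makespan = max load = 22

22


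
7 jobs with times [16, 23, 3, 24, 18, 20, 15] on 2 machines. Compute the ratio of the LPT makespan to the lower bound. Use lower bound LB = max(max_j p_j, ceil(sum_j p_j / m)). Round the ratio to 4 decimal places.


LPT order: [24, 23, 20, 18, 16, 15, 3]
Machine loads after assignment: [61, 58]
LPT makespan = 61
Lower bound = max(max_job, ceil(total/2)) = max(24, 60) = 60
Ratio = 61 / 60 = 1.0167

1.0167


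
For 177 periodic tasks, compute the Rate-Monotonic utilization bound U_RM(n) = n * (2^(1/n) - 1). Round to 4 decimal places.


Compute 2^(1/177) = 1.0039237636
Subtract 1: 1.0039237636 - 1 = 0.0039237636
Multiply by n: 177 * 0.0039237636 = 0.6945061572
Round to 4 dp: 0.6945

0.6945


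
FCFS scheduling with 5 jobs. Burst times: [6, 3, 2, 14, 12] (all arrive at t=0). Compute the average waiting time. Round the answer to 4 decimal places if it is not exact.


FCFS order (as given): [6, 3, 2, 14, 12]
Waiting times:
  Job 1: wait = 0
  Job 2: wait = 6
  Job 3: wait = 9
  Job 4: wait = 11
  Job 5: wait = 25
Sum of waiting times = 51
Average waiting time = 51/5 = 10.2

10.2


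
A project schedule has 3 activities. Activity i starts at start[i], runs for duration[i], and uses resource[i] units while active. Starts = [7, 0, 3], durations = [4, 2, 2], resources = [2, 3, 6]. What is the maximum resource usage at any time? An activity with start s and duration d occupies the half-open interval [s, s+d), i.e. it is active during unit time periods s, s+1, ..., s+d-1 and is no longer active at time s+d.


Each activity i is active on [start_i, start_i + duration_i).
Compute total resource usage per time slot:
  t=0: active resources = [3], total = 3
  t=1: active resources = [3], total = 3
  t=2: active resources = [], total = 0
  t=3: active resources = [6], total = 6
  t=4: active resources = [6], total = 6
  t=5: active resources = [], total = 0
  t=6: active resources = [], total = 0
  t=7: active resources = [2], total = 2
  t=8: active resources = [2], total = 2
  t=9: active resources = [2], total = 2
  t=10: active resources = [2], total = 2
Peak resource demand = 6

6
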